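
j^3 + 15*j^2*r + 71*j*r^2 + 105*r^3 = (j + 3*r)*(j + 5*r)*(j + 7*r)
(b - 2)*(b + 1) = b^2 - b - 2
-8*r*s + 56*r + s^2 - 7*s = (-8*r + s)*(s - 7)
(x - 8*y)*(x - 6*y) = x^2 - 14*x*y + 48*y^2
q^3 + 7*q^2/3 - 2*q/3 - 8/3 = (q - 1)*(q + 4/3)*(q + 2)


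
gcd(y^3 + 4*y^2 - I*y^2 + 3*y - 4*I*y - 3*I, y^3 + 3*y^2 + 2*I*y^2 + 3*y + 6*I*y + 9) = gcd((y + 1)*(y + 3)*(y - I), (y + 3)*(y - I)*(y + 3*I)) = y^2 + y*(3 - I) - 3*I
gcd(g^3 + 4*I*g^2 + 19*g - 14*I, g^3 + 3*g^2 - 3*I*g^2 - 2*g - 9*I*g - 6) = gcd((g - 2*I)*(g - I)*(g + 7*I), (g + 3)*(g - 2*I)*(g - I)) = g^2 - 3*I*g - 2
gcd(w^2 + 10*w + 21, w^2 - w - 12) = w + 3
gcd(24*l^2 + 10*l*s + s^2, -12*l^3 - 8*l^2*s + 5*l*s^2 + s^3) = 6*l + s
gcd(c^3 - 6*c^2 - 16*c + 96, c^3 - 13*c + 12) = c + 4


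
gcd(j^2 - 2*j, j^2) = j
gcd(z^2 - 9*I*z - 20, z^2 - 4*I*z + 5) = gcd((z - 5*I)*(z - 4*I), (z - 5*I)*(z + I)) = z - 5*I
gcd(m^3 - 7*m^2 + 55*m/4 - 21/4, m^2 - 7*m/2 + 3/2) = m^2 - 7*m/2 + 3/2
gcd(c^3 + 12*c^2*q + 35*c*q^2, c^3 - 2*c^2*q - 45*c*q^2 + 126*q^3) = c + 7*q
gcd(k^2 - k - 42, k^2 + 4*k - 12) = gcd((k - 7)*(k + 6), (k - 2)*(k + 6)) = k + 6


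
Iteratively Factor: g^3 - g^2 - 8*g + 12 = (g + 3)*(g^2 - 4*g + 4) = (g - 2)*(g + 3)*(g - 2)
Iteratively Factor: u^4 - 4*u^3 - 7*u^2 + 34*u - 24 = (u - 4)*(u^3 - 7*u + 6) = (u - 4)*(u - 1)*(u^2 + u - 6) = (u - 4)*(u - 1)*(u + 3)*(u - 2)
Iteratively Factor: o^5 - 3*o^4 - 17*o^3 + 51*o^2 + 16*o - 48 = (o - 1)*(o^4 - 2*o^3 - 19*o^2 + 32*o + 48) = (o - 1)*(o + 1)*(o^3 - 3*o^2 - 16*o + 48) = (o - 4)*(o - 1)*(o + 1)*(o^2 + o - 12) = (o - 4)*(o - 3)*(o - 1)*(o + 1)*(o + 4)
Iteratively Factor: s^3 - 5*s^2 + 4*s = (s)*(s^2 - 5*s + 4) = s*(s - 4)*(s - 1)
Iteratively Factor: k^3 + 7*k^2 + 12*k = (k)*(k^2 + 7*k + 12) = k*(k + 4)*(k + 3)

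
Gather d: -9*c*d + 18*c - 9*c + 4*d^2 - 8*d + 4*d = 9*c + 4*d^2 + d*(-9*c - 4)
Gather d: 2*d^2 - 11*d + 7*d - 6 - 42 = 2*d^2 - 4*d - 48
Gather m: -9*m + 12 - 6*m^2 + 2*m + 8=-6*m^2 - 7*m + 20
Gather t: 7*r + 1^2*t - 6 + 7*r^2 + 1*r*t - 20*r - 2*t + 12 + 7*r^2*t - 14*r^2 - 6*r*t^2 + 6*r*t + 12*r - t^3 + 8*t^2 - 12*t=-7*r^2 - r - t^3 + t^2*(8 - 6*r) + t*(7*r^2 + 7*r - 13) + 6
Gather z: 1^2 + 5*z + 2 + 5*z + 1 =10*z + 4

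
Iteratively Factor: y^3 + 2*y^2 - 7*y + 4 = (y - 1)*(y^2 + 3*y - 4) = (y - 1)*(y + 4)*(y - 1)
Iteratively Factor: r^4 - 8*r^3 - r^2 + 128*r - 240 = (r - 3)*(r^3 - 5*r^2 - 16*r + 80) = (r - 4)*(r - 3)*(r^2 - r - 20) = (r - 4)*(r - 3)*(r + 4)*(r - 5)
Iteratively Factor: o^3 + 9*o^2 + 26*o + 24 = (o + 3)*(o^2 + 6*o + 8) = (o + 3)*(o + 4)*(o + 2)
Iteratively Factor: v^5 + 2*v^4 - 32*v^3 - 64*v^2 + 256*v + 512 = (v + 4)*(v^4 - 2*v^3 - 24*v^2 + 32*v + 128) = (v - 4)*(v + 4)*(v^3 + 2*v^2 - 16*v - 32) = (v - 4)*(v + 4)^2*(v^2 - 2*v - 8) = (v - 4)*(v + 2)*(v + 4)^2*(v - 4)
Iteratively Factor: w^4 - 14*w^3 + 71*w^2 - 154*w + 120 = (w - 5)*(w^3 - 9*w^2 + 26*w - 24) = (w - 5)*(w - 2)*(w^2 - 7*w + 12) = (w - 5)*(w - 3)*(w - 2)*(w - 4)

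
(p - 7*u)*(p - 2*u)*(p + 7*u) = p^3 - 2*p^2*u - 49*p*u^2 + 98*u^3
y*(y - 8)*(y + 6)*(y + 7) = y^4 + 5*y^3 - 62*y^2 - 336*y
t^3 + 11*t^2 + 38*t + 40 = (t + 2)*(t + 4)*(t + 5)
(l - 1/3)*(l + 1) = l^2 + 2*l/3 - 1/3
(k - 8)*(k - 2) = k^2 - 10*k + 16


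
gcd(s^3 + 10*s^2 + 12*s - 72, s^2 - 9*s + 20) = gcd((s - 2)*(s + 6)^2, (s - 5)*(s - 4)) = 1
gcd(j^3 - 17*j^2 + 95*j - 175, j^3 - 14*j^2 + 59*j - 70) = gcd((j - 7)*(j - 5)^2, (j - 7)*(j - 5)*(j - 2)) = j^2 - 12*j + 35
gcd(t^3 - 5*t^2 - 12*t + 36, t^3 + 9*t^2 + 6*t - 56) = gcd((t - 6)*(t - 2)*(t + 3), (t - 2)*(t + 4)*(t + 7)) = t - 2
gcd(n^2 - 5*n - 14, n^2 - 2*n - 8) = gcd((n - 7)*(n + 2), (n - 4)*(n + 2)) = n + 2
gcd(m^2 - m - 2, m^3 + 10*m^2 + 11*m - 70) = m - 2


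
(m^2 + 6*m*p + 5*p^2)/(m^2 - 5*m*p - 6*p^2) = (-m - 5*p)/(-m + 6*p)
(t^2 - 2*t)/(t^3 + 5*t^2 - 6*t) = (t - 2)/(t^2 + 5*t - 6)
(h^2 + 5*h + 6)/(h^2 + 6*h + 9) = (h + 2)/(h + 3)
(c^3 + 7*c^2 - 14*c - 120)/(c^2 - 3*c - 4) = (c^2 + 11*c + 30)/(c + 1)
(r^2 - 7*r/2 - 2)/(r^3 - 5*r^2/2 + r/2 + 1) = (r - 4)/(r^2 - 3*r + 2)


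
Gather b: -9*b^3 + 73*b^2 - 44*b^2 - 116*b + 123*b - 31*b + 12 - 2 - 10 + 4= -9*b^3 + 29*b^2 - 24*b + 4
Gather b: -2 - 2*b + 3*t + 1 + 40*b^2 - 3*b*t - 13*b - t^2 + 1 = 40*b^2 + b*(-3*t - 15) - t^2 + 3*t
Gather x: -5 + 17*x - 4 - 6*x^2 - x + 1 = -6*x^2 + 16*x - 8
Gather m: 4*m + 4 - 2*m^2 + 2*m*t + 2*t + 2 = -2*m^2 + m*(2*t + 4) + 2*t + 6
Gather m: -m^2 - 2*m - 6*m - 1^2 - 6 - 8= -m^2 - 8*m - 15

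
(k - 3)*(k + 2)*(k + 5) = k^3 + 4*k^2 - 11*k - 30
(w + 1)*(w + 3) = w^2 + 4*w + 3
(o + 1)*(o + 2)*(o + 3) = o^3 + 6*o^2 + 11*o + 6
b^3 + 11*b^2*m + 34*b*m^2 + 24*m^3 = (b + m)*(b + 4*m)*(b + 6*m)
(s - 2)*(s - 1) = s^2 - 3*s + 2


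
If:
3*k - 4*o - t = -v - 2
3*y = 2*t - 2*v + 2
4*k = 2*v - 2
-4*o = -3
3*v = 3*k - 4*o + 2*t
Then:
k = 6/7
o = 3/4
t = 30/7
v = 19/7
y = 12/7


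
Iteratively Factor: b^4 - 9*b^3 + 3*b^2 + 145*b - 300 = (b - 5)*(b^3 - 4*b^2 - 17*b + 60) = (b - 5)*(b - 3)*(b^2 - b - 20) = (b - 5)^2*(b - 3)*(b + 4)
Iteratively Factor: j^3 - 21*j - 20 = (j + 4)*(j^2 - 4*j - 5) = (j - 5)*(j + 4)*(j + 1)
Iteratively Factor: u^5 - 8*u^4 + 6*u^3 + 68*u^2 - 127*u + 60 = (u - 5)*(u^4 - 3*u^3 - 9*u^2 + 23*u - 12) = (u - 5)*(u - 4)*(u^3 + u^2 - 5*u + 3) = (u - 5)*(u - 4)*(u - 1)*(u^2 + 2*u - 3) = (u - 5)*(u - 4)*(u - 1)*(u + 3)*(u - 1)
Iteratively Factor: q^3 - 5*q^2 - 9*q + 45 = (q + 3)*(q^2 - 8*q + 15) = (q - 5)*(q + 3)*(q - 3)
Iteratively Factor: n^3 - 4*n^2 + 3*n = (n - 3)*(n^2 - n) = (n - 3)*(n - 1)*(n)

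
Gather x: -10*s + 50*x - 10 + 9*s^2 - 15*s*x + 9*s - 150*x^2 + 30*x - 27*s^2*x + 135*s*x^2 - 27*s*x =9*s^2 - s + x^2*(135*s - 150) + x*(-27*s^2 - 42*s + 80) - 10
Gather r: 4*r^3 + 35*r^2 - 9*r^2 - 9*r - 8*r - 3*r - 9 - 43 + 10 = 4*r^3 + 26*r^2 - 20*r - 42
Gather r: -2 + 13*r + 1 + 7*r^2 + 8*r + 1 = 7*r^2 + 21*r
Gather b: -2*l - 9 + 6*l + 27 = 4*l + 18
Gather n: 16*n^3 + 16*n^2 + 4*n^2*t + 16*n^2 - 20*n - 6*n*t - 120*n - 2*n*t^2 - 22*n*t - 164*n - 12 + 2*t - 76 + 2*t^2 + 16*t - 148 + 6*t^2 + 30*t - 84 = 16*n^3 + n^2*(4*t + 32) + n*(-2*t^2 - 28*t - 304) + 8*t^2 + 48*t - 320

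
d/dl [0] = 0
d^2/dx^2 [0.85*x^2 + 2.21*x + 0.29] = 1.70000000000000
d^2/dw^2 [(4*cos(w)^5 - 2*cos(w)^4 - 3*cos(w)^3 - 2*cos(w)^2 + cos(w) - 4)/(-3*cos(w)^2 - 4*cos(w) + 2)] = (-2260*(1 - cos(w)^2)^2 + 1080*sin(w)^6 + 324*cos(w)^9 + 1032*cos(w)^8 - 107*cos(w)^7 - 1152*cos(w)^6 + 453*cos(w)^5 - 678*cos(w)^3 - 1224*cos(w)^2 + 296*cos(w) + 1356)/(3*cos(w)^2 + 4*cos(w) - 2)^3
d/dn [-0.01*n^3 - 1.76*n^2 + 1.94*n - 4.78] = -0.03*n^2 - 3.52*n + 1.94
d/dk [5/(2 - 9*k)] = 45/(9*k - 2)^2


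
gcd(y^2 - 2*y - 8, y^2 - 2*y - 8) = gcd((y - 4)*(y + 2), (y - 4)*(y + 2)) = y^2 - 2*y - 8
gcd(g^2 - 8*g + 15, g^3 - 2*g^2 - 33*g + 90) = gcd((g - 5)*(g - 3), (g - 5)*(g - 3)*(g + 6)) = g^2 - 8*g + 15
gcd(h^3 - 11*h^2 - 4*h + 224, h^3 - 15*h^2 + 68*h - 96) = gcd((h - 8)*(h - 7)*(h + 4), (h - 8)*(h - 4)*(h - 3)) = h - 8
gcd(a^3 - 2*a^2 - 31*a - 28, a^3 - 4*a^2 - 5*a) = a + 1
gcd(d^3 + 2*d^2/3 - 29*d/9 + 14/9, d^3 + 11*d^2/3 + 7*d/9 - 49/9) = d^2 + 4*d/3 - 7/3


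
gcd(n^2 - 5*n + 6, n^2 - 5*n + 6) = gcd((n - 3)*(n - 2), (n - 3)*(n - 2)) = n^2 - 5*n + 6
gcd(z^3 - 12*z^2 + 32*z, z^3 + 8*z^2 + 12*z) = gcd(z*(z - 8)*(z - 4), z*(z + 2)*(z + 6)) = z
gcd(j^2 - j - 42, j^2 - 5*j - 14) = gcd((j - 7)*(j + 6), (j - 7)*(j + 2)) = j - 7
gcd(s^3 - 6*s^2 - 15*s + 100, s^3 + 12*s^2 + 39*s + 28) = s + 4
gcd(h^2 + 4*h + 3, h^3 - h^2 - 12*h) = h + 3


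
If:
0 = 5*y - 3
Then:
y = 3/5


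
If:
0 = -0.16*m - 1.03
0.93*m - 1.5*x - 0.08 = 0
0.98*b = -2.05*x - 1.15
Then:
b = 7.29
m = -6.44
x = -4.04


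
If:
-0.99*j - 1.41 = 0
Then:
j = -1.42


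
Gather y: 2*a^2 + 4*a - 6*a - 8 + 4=2*a^2 - 2*a - 4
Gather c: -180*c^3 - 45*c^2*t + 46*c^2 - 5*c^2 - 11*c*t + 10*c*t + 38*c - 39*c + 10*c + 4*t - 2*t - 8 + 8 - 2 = -180*c^3 + c^2*(41 - 45*t) + c*(9 - t) + 2*t - 2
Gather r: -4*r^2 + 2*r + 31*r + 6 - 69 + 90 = -4*r^2 + 33*r + 27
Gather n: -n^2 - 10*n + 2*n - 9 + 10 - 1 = -n^2 - 8*n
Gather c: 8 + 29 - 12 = 25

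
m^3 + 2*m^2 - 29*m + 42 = (m - 3)*(m - 2)*(m + 7)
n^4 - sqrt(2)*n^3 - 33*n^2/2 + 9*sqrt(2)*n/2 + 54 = (n - 3*sqrt(2))*(n - 3*sqrt(2)/2)*(n + 3*sqrt(2)/2)*(n + 2*sqrt(2))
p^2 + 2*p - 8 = (p - 2)*(p + 4)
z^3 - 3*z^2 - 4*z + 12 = (z - 3)*(z - 2)*(z + 2)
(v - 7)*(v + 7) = v^2 - 49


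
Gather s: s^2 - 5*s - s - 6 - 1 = s^2 - 6*s - 7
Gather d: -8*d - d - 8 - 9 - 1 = -9*d - 18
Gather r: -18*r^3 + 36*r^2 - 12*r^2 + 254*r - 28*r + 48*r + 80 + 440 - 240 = -18*r^3 + 24*r^2 + 274*r + 280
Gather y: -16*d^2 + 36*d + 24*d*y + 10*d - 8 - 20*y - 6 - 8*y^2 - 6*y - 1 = -16*d^2 + 46*d - 8*y^2 + y*(24*d - 26) - 15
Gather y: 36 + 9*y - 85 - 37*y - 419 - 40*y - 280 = -68*y - 748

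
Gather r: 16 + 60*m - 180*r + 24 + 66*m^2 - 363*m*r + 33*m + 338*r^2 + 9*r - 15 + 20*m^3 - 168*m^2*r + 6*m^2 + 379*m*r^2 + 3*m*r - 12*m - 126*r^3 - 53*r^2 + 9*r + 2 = 20*m^3 + 72*m^2 + 81*m - 126*r^3 + r^2*(379*m + 285) + r*(-168*m^2 - 360*m - 162) + 27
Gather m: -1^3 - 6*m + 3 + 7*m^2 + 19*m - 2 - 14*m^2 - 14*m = -7*m^2 - m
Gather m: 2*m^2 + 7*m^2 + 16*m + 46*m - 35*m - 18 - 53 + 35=9*m^2 + 27*m - 36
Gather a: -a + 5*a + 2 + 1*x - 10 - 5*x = 4*a - 4*x - 8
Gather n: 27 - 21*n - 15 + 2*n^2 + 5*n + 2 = 2*n^2 - 16*n + 14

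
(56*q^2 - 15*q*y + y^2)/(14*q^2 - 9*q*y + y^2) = (-8*q + y)/(-2*q + y)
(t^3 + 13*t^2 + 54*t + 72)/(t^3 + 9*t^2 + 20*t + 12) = (t^2 + 7*t + 12)/(t^2 + 3*t + 2)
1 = 1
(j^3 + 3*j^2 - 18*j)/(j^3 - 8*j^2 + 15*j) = (j + 6)/(j - 5)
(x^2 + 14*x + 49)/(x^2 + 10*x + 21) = (x + 7)/(x + 3)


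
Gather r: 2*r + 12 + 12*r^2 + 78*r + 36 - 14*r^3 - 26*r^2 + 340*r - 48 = -14*r^3 - 14*r^2 + 420*r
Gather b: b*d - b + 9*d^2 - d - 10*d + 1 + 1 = b*(d - 1) + 9*d^2 - 11*d + 2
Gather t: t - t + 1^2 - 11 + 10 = 0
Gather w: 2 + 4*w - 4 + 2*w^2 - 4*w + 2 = 2*w^2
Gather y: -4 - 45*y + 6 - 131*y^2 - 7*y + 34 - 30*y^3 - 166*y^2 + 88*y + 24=-30*y^3 - 297*y^2 + 36*y + 60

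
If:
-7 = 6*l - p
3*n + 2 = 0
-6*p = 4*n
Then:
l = -59/54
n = -2/3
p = 4/9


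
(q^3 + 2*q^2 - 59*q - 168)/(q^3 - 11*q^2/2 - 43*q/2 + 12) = 2*(q + 7)/(2*q - 1)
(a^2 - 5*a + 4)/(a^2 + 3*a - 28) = (a - 1)/(a + 7)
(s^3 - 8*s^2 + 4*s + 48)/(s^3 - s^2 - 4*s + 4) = (s^2 - 10*s + 24)/(s^2 - 3*s + 2)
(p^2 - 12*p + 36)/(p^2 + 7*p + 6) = (p^2 - 12*p + 36)/(p^2 + 7*p + 6)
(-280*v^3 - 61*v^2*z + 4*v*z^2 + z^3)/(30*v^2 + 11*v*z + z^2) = (-56*v^2 - v*z + z^2)/(6*v + z)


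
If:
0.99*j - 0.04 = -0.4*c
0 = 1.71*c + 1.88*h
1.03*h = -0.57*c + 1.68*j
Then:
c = 0.22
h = -0.20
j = -0.05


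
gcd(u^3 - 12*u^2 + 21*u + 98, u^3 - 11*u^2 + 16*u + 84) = u^2 - 5*u - 14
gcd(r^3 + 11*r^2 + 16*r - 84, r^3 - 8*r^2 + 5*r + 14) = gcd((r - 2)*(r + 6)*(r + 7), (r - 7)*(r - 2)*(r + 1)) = r - 2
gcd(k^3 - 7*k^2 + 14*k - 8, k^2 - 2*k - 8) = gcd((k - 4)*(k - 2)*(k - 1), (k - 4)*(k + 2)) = k - 4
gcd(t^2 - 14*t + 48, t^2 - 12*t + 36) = t - 6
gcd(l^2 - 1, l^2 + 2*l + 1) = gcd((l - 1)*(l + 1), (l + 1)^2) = l + 1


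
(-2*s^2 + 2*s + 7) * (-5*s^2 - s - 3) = 10*s^4 - 8*s^3 - 31*s^2 - 13*s - 21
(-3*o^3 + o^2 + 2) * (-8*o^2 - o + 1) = 24*o^5 - 5*o^4 - 4*o^3 - 15*o^2 - 2*o + 2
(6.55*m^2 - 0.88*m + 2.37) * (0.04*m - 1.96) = 0.262*m^3 - 12.8732*m^2 + 1.8196*m - 4.6452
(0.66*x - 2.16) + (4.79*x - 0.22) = 5.45*x - 2.38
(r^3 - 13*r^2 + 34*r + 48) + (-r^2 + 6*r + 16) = r^3 - 14*r^2 + 40*r + 64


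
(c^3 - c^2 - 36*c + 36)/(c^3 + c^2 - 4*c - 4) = (c^3 - c^2 - 36*c + 36)/(c^3 + c^2 - 4*c - 4)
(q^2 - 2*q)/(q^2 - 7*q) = (q - 2)/(q - 7)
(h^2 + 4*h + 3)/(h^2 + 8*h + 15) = (h + 1)/(h + 5)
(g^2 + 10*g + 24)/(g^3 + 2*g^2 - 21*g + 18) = (g + 4)/(g^2 - 4*g + 3)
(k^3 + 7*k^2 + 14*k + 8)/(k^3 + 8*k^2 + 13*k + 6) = (k^2 + 6*k + 8)/(k^2 + 7*k + 6)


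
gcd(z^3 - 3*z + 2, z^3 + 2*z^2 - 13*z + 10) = z - 1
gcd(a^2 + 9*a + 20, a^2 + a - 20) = a + 5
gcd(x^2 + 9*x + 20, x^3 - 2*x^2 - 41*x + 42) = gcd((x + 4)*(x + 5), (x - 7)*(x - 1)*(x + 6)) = 1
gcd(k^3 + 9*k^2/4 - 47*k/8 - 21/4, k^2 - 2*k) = k - 2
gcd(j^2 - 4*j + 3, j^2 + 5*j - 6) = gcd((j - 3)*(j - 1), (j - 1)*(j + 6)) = j - 1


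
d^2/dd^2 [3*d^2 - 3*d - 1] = 6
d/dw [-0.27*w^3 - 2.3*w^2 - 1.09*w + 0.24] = -0.81*w^2 - 4.6*w - 1.09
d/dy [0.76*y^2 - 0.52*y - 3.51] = 1.52*y - 0.52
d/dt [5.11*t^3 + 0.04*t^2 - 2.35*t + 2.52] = 15.33*t^2 + 0.08*t - 2.35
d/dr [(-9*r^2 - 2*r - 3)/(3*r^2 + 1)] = 2*(3*r^2 - 1)/(9*r^4 + 6*r^2 + 1)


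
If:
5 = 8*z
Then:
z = 5/8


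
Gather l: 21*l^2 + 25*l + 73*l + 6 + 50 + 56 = 21*l^2 + 98*l + 112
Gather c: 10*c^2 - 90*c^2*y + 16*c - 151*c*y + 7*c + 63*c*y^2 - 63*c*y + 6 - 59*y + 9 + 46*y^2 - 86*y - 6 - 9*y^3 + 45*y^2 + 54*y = c^2*(10 - 90*y) + c*(63*y^2 - 214*y + 23) - 9*y^3 + 91*y^2 - 91*y + 9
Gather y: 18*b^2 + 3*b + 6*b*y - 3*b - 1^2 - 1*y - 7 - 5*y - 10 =18*b^2 + y*(6*b - 6) - 18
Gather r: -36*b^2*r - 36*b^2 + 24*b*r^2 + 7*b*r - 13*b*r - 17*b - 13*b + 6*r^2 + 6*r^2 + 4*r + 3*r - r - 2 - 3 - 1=-36*b^2 - 30*b + r^2*(24*b + 12) + r*(-36*b^2 - 6*b + 6) - 6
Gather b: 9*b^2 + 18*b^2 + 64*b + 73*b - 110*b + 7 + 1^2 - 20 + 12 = 27*b^2 + 27*b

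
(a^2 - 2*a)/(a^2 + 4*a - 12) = a/(a + 6)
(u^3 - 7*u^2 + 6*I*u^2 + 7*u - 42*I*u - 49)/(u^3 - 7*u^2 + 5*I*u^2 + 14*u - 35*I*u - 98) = (u - I)/(u - 2*I)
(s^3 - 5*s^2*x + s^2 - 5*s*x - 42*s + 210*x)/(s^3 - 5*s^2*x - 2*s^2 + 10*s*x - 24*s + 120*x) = (s + 7)/(s + 4)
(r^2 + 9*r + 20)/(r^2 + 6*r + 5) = (r + 4)/(r + 1)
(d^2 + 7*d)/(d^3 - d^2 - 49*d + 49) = d/(d^2 - 8*d + 7)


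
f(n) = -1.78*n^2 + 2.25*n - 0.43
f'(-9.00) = 34.29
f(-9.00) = -164.86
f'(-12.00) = 44.97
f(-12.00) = -283.75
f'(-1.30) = 6.88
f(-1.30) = -6.36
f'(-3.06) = 13.14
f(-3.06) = -23.98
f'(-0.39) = 3.64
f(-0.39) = -1.58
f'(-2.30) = 10.44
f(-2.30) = -15.02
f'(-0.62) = 4.46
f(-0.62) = -2.51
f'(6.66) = -21.46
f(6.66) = -64.40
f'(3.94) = -11.78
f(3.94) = -19.20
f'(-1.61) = 7.98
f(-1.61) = -8.67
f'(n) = 2.25 - 3.56*n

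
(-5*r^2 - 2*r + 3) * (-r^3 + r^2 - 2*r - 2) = 5*r^5 - 3*r^4 + 5*r^3 + 17*r^2 - 2*r - 6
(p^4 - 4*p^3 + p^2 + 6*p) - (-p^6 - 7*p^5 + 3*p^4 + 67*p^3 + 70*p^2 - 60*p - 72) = p^6 + 7*p^5 - 2*p^4 - 71*p^3 - 69*p^2 + 66*p + 72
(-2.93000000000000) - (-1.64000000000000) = -1.29000000000000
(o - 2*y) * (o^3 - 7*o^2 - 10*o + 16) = o^4 - 2*o^3*y - 7*o^3 + 14*o^2*y - 10*o^2 + 20*o*y + 16*o - 32*y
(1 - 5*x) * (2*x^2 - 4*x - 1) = -10*x^3 + 22*x^2 + x - 1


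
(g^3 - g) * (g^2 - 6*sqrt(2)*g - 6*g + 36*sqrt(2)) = g^5 - 6*sqrt(2)*g^4 - 6*g^4 - g^3 + 36*sqrt(2)*g^3 + 6*g^2 + 6*sqrt(2)*g^2 - 36*sqrt(2)*g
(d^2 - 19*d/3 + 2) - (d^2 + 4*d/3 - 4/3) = 10/3 - 23*d/3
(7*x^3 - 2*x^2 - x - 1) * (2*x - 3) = 14*x^4 - 25*x^3 + 4*x^2 + x + 3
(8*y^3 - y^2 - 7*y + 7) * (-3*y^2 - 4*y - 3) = -24*y^5 - 29*y^4 + y^3 + 10*y^2 - 7*y - 21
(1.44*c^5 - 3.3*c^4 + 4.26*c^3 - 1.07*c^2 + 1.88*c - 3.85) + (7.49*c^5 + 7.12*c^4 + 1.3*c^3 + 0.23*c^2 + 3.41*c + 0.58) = 8.93*c^5 + 3.82*c^4 + 5.56*c^3 - 0.84*c^2 + 5.29*c - 3.27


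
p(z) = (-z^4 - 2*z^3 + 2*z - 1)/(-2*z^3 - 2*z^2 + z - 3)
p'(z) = (6*z^2 + 4*z - 1)*(-z^4 - 2*z^3 + 2*z - 1)/(-2*z^3 - 2*z^2 + z - 3)^2 + (-4*z^3 - 6*z^2 + 2)/(-2*z^3 - 2*z^2 + z - 3) = (2*z^6 + 4*z^5 + z^4 + 16*z^3 + 16*z^2 - 4*z - 5)/(4*z^6 + 8*z^5 + 8*z^3 + 13*z^2 - 6*z + 9)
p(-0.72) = 0.49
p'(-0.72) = -0.00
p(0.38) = 0.12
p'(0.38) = -0.36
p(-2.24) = -1.14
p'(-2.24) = -0.84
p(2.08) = 1.22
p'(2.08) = 0.71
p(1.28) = 0.58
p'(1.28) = 0.89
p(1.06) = 0.38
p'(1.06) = 0.86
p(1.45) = 0.73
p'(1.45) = 0.86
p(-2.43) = -1.05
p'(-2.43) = -0.17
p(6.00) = 3.43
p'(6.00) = 0.52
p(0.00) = 0.33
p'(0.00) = -0.56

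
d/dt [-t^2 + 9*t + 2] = 9 - 2*t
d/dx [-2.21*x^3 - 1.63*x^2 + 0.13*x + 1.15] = -6.63*x^2 - 3.26*x + 0.13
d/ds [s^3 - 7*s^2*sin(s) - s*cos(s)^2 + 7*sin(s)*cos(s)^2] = -7*s^2*cos(s) + 3*s^2 - 14*s*sin(s) + s*sin(2*s) + 7*cos(s)/4 - cos(2*s)/2 + 21*cos(3*s)/4 - 1/2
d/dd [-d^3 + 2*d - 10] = 2 - 3*d^2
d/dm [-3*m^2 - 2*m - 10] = -6*m - 2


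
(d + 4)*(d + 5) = d^2 + 9*d + 20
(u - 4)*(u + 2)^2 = u^3 - 12*u - 16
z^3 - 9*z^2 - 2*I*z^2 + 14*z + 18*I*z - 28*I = (z - 7)*(z - 2)*(z - 2*I)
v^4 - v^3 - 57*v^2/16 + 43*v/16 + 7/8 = (v - 2)*(v - 1)*(v + 1/4)*(v + 7/4)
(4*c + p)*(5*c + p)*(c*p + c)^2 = 20*c^4*p^2 + 40*c^4*p + 20*c^4 + 9*c^3*p^3 + 18*c^3*p^2 + 9*c^3*p + c^2*p^4 + 2*c^2*p^3 + c^2*p^2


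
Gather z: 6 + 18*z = 18*z + 6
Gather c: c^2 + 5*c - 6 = c^2 + 5*c - 6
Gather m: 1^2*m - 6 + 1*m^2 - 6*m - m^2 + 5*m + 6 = 0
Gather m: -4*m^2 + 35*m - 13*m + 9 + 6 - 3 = -4*m^2 + 22*m + 12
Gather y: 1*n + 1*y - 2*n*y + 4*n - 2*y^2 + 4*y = 5*n - 2*y^2 + y*(5 - 2*n)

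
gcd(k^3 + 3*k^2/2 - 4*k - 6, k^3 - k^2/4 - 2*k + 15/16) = k + 3/2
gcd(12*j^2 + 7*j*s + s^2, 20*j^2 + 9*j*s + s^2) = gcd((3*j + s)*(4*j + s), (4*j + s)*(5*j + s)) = 4*j + s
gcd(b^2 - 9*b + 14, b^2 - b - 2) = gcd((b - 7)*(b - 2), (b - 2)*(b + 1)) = b - 2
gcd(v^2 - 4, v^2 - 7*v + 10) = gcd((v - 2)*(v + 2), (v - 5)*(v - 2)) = v - 2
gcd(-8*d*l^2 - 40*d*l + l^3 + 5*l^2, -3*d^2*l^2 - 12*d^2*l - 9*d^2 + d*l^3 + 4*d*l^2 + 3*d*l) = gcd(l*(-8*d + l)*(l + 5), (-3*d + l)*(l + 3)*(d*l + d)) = 1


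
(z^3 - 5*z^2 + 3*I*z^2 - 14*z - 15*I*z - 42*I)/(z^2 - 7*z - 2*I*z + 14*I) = (z^2 + z*(2 + 3*I) + 6*I)/(z - 2*I)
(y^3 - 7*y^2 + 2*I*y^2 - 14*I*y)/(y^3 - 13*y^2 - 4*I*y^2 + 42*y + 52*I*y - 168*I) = y*(y + 2*I)/(y^2 - 2*y*(3 + 2*I) + 24*I)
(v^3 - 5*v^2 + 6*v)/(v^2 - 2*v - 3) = v*(v - 2)/(v + 1)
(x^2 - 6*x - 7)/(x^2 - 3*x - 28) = (x + 1)/(x + 4)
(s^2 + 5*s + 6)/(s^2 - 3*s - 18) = (s + 2)/(s - 6)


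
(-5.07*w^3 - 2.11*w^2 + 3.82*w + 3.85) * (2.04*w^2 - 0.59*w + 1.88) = -10.3428*w^5 - 1.3131*w^4 - 0.4939*w^3 + 1.6334*w^2 + 4.9101*w + 7.238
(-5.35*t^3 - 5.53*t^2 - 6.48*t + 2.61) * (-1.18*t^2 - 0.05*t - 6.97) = 6.313*t^5 + 6.7929*t^4 + 45.2124*t^3 + 35.7883*t^2 + 45.0351*t - 18.1917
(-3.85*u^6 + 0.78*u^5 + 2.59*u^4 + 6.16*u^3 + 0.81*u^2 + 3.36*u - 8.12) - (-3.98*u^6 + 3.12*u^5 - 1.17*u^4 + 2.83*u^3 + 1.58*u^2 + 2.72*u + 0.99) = 0.13*u^6 - 2.34*u^5 + 3.76*u^4 + 3.33*u^3 - 0.77*u^2 + 0.64*u - 9.11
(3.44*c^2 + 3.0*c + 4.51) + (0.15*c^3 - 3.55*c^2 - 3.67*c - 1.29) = 0.15*c^3 - 0.11*c^2 - 0.67*c + 3.22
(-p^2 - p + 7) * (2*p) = -2*p^3 - 2*p^2 + 14*p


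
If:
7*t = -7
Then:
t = -1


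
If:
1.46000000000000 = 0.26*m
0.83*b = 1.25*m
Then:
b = 8.46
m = 5.62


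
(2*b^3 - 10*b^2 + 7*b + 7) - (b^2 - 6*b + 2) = 2*b^3 - 11*b^2 + 13*b + 5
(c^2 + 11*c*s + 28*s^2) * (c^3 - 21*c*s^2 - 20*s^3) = c^5 + 11*c^4*s + 7*c^3*s^2 - 251*c^2*s^3 - 808*c*s^4 - 560*s^5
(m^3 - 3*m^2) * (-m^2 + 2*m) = -m^5 + 5*m^4 - 6*m^3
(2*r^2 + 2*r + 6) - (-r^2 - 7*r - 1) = 3*r^2 + 9*r + 7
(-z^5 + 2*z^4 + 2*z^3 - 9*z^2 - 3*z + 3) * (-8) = 8*z^5 - 16*z^4 - 16*z^3 + 72*z^2 + 24*z - 24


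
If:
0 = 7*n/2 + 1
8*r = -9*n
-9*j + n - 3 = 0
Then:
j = -23/63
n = -2/7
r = 9/28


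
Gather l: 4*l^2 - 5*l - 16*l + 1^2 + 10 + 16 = 4*l^2 - 21*l + 27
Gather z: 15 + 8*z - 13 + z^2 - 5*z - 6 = z^2 + 3*z - 4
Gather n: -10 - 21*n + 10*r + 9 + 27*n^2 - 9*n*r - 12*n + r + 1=27*n^2 + n*(-9*r - 33) + 11*r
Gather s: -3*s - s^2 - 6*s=-s^2 - 9*s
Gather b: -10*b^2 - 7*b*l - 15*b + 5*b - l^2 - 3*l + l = -10*b^2 + b*(-7*l - 10) - l^2 - 2*l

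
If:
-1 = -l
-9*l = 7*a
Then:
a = -9/7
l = 1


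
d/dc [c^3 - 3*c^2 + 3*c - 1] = 3*c^2 - 6*c + 3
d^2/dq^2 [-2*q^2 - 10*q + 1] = -4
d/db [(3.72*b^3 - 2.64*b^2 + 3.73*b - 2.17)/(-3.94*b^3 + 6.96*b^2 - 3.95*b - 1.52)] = (7.105427357601e-15*b^5 + 15.4896*b^4 + 0.00440000000000396*b^3 - 58.1454*b^2 + 38.232*b - 14.2411)/(15.5236*b^6 - 54.8448*b^5 + 79.5676*b^4 - 43.0064*b^3 - 5.5559*b^2 + 12.008*b + 2.3104)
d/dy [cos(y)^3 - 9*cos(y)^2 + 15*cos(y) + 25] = 3*(sin(y)^2 + 6*cos(y) - 6)*sin(y)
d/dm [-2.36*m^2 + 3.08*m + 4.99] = 3.08 - 4.72*m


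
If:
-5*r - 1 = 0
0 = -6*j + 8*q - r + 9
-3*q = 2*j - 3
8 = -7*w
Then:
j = 129/85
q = -1/85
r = -1/5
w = -8/7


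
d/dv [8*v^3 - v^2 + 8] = 2*v*(12*v - 1)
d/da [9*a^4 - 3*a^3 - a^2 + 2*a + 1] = 36*a^3 - 9*a^2 - 2*a + 2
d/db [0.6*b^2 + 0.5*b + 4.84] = 1.2*b + 0.5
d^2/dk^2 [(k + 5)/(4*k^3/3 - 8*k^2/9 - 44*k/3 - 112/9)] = 9*(-(k + 5)*(-9*k^2 + 4*k + 33)^2 + (-9*k^2 + 4*k - (k + 5)*(9*k - 2) + 33)*(-3*k^3 + 2*k^2 + 33*k + 28))/(2*(-3*k^3 + 2*k^2 + 33*k + 28)^3)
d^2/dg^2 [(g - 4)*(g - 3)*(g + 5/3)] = 6*g - 32/3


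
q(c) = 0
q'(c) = 0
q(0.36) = 0.00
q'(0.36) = 0.00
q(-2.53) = 0.00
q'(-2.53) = 0.00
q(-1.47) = 0.00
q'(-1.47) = 0.00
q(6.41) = 0.00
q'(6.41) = 0.00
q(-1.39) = 0.00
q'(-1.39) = 0.00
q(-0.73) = 0.00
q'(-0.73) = 0.00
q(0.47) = 0.00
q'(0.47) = 0.00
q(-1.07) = 0.00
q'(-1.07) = 0.00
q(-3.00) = 0.00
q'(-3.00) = 0.00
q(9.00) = 0.00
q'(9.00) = 0.00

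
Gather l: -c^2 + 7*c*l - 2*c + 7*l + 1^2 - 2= -c^2 - 2*c + l*(7*c + 7) - 1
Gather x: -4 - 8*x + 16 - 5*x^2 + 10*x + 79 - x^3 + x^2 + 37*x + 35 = -x^3 - 4*x^2 + 39*x + 126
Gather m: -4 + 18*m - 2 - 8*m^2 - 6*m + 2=-8*m^2 + 12*m - 4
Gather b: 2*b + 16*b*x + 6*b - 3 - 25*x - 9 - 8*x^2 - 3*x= b*(16*x + 8) - 8*x^2 - 28*x - 12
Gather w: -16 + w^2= w^2 - 16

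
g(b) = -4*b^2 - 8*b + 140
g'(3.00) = -32.00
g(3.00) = 80.00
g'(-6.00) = 40.00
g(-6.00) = 44.00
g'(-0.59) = -3.28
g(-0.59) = 143.33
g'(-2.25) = 10.00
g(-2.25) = 137.75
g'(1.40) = -19.20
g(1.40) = 120.96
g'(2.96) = -31.68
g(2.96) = 81.27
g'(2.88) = -31.04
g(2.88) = 83.78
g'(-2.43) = 11.44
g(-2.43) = 135.82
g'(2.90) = -31.20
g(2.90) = 83.16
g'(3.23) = -33.84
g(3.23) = 72.43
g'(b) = -8*b - 8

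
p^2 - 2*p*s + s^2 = (-p + s)^2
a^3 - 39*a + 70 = (a - 5)*(a - 2)*(a + 7)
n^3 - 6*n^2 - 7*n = n*(n - 7)*(n + 1)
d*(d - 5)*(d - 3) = d^3 - 8*d^2 + 15*d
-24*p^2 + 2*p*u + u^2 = (-4*p + u)*(6*p + u)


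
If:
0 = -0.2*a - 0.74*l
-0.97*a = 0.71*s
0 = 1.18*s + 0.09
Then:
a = 0.06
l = -0.02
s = -0.08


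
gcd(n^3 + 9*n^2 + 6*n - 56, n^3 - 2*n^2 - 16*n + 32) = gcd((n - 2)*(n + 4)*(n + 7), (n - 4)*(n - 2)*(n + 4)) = n^2 + 2*n - 8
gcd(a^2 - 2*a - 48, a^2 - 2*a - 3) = 1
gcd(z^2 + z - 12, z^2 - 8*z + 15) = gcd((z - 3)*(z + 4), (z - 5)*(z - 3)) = z - 3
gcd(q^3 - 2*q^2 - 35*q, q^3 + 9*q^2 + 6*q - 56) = 1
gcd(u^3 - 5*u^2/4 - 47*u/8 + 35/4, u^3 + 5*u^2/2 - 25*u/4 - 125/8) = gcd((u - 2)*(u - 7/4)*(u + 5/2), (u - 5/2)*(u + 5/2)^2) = u + 5/2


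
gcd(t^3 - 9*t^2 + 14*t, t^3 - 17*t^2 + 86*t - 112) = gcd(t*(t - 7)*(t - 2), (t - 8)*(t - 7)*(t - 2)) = t^2 - 9*t + 14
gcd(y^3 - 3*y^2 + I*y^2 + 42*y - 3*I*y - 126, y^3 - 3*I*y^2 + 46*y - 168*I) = y^2 + I*y + 42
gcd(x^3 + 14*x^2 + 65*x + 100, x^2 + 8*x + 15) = x + 5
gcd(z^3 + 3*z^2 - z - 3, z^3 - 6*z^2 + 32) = 1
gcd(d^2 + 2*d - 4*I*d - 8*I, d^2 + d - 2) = d + 2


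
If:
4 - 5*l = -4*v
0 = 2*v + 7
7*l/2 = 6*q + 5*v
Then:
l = -2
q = 7/4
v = -7/2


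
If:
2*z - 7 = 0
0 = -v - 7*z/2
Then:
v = -49/4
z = 7/2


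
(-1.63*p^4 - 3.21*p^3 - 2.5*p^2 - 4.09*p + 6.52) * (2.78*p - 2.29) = -4.5314*p^5 - 5.1911*p^4 + 0.400900000000001*p^3 - 5.6452*p^2 + 27.4917*p - 14.9308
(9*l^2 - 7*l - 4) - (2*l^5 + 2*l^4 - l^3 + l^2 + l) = -2*l^5 - 2*l^4 + l^3 + 8*l^2 - 8*l - 4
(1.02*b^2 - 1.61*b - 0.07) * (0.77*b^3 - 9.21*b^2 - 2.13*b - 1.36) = 0.7854*b^5 - 10.6339*b^4 + 12.6016*b^3 + 2.6868*b^2 + 2.3387*b + 0.0952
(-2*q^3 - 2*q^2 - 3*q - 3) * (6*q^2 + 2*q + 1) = -12*q^5 - 16*q^4 - 24*q^3 - 26*q^2 - 9*q - 3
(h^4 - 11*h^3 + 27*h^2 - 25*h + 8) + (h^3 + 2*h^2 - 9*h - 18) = h^4 - 10*h^3 + 29*h^2 - 34*h - 10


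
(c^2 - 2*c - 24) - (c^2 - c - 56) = 32 - c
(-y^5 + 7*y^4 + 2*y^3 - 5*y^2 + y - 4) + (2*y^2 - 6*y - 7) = -y^5 + 7*y^4 + 2*y^3 - 3*y^2 - 5*y - 11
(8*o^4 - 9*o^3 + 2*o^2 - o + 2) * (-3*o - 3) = -24*o^5 + 3*o^4 + 21*o^3 - 3*o^2 - 3*o - 6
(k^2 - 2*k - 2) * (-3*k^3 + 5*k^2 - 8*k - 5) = -3*k^5 + 11*k^4 - 12*k^3 + k^2 + 26*k + 10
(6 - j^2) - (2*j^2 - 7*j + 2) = -3*j^2 + 7*j + 4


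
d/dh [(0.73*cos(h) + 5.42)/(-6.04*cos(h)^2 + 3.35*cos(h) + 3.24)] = (-4.4092*cos(h)^2 - 65.4736*cos(h) + 15.7918)*sin(h)/(36.4816*cos(h)^4 - 40.468*cos(h)^3 - 27.9167*cos(h)^2 + 21.708*cos(h) + 10.4976)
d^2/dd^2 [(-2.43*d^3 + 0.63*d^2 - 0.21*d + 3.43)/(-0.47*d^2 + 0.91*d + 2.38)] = (3.5527136788005e-15*d^4 + 9.014838*d^3 + 22.802934*d^2 + 92.798454*d - 21.401142)/(0.103823*d^6 - 0.603057*d^5 - 0.409605*d^4 + 5.353985*d^3 + 2.07417*d^2 - 15.463812*d - 13.481272)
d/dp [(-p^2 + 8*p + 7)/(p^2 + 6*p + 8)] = 2*(-7*p^2 - 15*p + 11)/(p^4 + 12*p^3 + 52*p^2 + 96*p + 64)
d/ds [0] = 0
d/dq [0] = 0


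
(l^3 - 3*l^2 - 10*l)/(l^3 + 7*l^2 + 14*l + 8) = l*(l - 5)/(l^2 + 5*l + 4)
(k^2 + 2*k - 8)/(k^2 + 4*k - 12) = (k + 4)/(k + 6)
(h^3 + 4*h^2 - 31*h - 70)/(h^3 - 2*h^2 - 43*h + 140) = (h + 2)/(h - 4)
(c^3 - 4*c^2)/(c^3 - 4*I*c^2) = (c - 4)/(c - 4*I)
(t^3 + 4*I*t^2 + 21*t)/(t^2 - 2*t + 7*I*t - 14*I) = t*(t - 3*I)/(t - 2)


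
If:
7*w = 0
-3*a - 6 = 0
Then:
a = -2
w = 0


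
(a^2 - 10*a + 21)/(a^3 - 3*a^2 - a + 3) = (a - 7)/(a^2 - 1)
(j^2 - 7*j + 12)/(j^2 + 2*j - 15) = (j - 4)/(j + 5)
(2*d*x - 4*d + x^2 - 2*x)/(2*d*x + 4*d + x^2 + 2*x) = (x - 2)/(x + 2)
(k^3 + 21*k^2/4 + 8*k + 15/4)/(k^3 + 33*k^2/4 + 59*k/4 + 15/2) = (k + 3)/(k + 6)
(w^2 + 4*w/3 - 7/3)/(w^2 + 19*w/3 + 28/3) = (w - 1)/(w + 4)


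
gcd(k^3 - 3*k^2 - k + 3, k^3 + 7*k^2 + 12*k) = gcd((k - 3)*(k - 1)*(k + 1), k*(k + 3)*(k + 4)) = 1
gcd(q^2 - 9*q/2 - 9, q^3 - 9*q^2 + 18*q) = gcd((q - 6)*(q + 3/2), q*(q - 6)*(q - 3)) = q - 6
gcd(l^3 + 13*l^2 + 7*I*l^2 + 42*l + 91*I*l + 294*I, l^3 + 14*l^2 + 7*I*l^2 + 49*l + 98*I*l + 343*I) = l^2 + l*(7 + 7*I) + 49*I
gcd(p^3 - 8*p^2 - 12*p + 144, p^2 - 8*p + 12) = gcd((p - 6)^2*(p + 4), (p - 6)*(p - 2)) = p - 6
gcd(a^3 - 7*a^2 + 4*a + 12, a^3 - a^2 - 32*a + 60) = a - 2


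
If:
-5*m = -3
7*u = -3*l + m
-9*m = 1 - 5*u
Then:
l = -209/75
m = 3/5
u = 32/25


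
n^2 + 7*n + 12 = (n + 3)*(n + 4)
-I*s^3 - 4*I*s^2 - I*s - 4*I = (s + 4)*(s - I)*(-I*s + 1)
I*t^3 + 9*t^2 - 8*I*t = t*(t - 8*I)*(I*t + 1)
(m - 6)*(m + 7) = m^2 + m - 42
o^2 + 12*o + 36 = (o + 6)^2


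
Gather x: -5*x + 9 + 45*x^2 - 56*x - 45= 45*x^2 - 61*x - 36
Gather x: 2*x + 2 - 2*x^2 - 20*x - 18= -2*x^2 - 18*x - 16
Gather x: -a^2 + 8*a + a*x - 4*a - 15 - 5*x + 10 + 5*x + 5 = -a^2 + a*x + 4*a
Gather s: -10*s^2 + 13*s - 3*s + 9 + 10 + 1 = -10*s^2 + 10*s + 20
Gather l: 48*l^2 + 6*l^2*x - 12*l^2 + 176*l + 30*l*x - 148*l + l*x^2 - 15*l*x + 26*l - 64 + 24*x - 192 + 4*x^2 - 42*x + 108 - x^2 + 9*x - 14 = l^2*(6*x + 36) + l*(x^2 + 15*x + 54) + 3*x^2 - 9*x - 162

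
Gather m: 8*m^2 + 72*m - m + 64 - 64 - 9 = 8*m^2 + 71*m - 9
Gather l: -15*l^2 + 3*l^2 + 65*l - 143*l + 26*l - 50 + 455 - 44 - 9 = -12*l^2 - 52*l + 352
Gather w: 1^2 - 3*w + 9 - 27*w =10 - 30*w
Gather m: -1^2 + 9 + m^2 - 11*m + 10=m^2 - 11*m + 18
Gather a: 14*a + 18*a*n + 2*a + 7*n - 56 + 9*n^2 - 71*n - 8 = a*(18*n + 16) + 9*n^2 - 64*n - 64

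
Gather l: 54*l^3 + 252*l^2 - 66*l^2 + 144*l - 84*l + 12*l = 54*l^3 + 186*l^2 + 72*l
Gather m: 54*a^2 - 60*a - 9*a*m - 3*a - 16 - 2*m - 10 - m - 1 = 54*a^2 - 63*a + m*(-9*a - 3) - 27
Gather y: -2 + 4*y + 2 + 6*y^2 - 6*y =6*y^2 - 2*y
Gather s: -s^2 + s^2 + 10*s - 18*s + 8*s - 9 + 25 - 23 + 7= 0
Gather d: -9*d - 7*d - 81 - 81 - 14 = -16*d - 176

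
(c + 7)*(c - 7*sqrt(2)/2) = c^2 - 7*sqrt(2)*c/2 + 7*c - 49*sqrt(2)/2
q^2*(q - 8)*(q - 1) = q^4 - 9*q^3 + 8*q^2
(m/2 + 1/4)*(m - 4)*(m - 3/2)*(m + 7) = m^4/2 + m^3 - 127*m^2/8 + 103*m/8 + 21/2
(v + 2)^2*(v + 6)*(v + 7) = v^4 + 17*v^3 + 98*v^2 + 220*v + 168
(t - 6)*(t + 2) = t^2 - 4*t - 12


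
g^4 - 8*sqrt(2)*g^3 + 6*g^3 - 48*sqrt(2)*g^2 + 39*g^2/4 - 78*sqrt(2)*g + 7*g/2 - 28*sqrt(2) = (g + 7/2)*(g - 8*sqrt(2))*(sqrt(2)*g/2 + sqrt(2))*(sqrt(2)*g + sqrt(2)/2)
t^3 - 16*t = t*(t - 4)*(t + 4)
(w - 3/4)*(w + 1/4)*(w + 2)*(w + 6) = w^4 + 15*w^3/2 + 125*w^2/16 - 15*w/2 - 9/4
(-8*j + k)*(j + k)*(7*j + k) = -56*j^3 - 57*j^2*k + k^3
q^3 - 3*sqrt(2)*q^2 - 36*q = q*(q - 6*sqrt(2))*(q + 3*sqrt(2))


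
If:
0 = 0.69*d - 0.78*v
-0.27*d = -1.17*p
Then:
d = 1.1304347826087*v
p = 0.260869565217391*v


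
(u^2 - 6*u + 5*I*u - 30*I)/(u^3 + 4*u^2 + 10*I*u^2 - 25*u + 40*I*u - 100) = (u - 6)/(u^2 + u*(4 + 5*I) + 20*I)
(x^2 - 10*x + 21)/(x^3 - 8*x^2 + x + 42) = 1/(x + 2)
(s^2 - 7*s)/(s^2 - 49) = s/(s + 7)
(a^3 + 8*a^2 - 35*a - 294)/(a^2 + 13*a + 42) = (a^2 + a - 42)/(a + 6)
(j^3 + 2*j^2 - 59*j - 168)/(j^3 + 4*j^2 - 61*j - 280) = (j + 3)/(j + 5)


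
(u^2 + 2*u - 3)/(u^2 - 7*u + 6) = (u + 3)/(u - 6)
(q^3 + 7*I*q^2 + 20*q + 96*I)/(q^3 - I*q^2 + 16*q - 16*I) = (q^2 + 11*I*q - 24)/(q^2 + 3*I*q + 4)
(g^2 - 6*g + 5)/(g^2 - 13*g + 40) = (g - 1)/(g - 8)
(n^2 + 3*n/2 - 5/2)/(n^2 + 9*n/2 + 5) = (n - 1)/(n + 2)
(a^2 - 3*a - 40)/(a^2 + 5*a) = (a - 8)/a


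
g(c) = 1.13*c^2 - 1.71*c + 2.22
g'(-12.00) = -28.83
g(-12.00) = 185.46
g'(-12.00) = -28.83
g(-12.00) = 185.46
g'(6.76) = 13.57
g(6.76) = 42.30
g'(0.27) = -1.10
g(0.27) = 1.84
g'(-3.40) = -9.39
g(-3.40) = 21.10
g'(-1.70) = -5.55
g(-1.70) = 8.39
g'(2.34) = 3.58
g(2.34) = 4.41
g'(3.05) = 5.18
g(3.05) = 7.52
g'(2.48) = 3.89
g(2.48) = 4.93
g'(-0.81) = -3.54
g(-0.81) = 4.35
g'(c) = 2.26*c - 1.71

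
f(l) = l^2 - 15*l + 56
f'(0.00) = -15.00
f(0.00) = 56.00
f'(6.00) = -3.00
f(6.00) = 2.00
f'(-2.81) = -20.62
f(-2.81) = 106.05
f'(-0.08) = -15.16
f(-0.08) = 57.21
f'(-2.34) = -19.68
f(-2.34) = 96.58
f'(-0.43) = -15.86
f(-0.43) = 62.63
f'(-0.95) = -16.90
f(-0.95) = 71.15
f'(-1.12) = -17.24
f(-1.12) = 74.05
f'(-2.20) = -19.40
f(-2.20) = 93.84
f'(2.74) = -9.52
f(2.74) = 22.41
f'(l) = 2*l - 15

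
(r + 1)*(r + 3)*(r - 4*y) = r^3 - 4*r^2*y + 4*r^2 - 16*r*y + 3*r - 12*y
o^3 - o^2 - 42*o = o*(o - 7)*(o + 6)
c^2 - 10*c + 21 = (c - 7)*(c - 3)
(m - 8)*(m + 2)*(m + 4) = m^3 - 2*m^2 - 40*m - 64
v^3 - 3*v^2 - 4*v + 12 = (v - 3)*(v - 2)*(v + 2)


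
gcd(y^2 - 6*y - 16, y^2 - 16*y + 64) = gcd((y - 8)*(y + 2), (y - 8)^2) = y - 8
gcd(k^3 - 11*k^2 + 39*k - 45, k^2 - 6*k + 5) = k - 5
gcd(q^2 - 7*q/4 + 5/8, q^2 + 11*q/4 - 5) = q - 5/4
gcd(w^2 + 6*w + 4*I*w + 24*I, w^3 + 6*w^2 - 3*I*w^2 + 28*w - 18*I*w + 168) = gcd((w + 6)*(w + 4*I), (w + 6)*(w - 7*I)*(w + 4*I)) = w^2 + w*(6 + 4*I) + 24*I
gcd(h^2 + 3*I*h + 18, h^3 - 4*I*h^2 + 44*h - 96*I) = h + 6*I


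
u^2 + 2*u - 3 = (u - 1)*(u + 3)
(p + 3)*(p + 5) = p^2 + 8*p + 15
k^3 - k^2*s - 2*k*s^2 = k*(k - 2*s)*(k + s)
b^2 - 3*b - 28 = (b - 7)*(b + 4)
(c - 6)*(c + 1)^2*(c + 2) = c^4 - 2*c^3 - 19*c^2 - 28*c - 12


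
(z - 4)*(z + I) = z^2 - 4*z + I*z - 4*I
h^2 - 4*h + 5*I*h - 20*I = (h - 4)*(h + 5*I)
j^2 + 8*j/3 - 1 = (j - 1/3)*(j + 3)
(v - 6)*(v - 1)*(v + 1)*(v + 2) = v^4 - 4*v^3 - 13*v^2 + 4*v + 12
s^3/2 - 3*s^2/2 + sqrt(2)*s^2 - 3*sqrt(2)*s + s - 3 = (s/2 + sqrt(2)/2)*(s - 3)*(s + sqrt(2))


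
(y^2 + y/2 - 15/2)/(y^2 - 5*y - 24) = (y - 5/2)/(y - 8)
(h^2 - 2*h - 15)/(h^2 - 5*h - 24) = (h - 5)/(h - 8)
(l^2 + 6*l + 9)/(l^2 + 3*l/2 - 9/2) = 2*(l + 3)/(2*l - 3)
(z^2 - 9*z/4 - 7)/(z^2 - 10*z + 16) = (z^2 - 9*z/4 - 7)/(z^2 - 10*z + 16)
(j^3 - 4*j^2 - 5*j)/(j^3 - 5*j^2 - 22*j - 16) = j*(j - 5)/(j^2 - 6*j - 16)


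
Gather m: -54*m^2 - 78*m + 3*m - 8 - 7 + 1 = -54*m^2 - 75*m - 14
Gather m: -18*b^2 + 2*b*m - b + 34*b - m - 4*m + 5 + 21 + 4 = -18*b^2 + 33*b + m*(2*b - 5) + 30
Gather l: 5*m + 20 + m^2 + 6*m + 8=m^2 + 11*m + 28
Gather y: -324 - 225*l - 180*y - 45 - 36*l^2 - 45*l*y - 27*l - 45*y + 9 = -36*l^2 - 252*l + y*(-45*l - 225) - 360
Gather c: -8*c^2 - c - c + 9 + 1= -8*c^2 - 2*c + 10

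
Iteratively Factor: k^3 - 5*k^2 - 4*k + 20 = (k - 5)*(k^2 - 4) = (k - 5)*(k + 2)*(k - 2)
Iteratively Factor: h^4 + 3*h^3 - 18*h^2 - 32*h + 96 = (h + 4)*(h^3 - h^2 - 14*h + 24) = (h - 3)*(h + 4)*(h^2 + 2*h - 8) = (h - 3)*(h - 2)*(h + 4)*(h + 4)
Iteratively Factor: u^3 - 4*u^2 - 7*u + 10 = (u - 1)*(u^2 - 3*u - 10) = (u - 1)*(u + 2)*(u - 5)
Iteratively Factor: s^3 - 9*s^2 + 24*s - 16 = (s - 4)*(s^2 - 5*s + 4) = (s - 4)*(s - 1)*(s - 4)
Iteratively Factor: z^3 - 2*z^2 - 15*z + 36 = (z + 4)*(z^2 - 6*z + 9) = (z - 3)*(z + 4)*(z - 3)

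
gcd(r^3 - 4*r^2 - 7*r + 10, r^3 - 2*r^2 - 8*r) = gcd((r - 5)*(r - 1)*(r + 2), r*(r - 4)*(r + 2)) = r + 2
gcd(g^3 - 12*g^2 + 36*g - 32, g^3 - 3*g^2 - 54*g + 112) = g^2 - 10*g + 16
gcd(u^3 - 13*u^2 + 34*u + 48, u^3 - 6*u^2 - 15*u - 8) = u^2 - 7*u - 8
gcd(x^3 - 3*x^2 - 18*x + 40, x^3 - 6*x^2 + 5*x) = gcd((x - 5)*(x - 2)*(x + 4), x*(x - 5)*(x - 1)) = x - 5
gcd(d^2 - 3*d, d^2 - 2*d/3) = d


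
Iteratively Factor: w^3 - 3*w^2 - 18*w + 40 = (w - 2)*(w^2 - w - 20) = (w - 5)*(w - 2)*(w + 4)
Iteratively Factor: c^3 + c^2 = (c)*(c^2 + c) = c*(c + 1)*(c)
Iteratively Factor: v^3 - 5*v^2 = (v)*(v^2 - 5*v) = v^2*(v - 5)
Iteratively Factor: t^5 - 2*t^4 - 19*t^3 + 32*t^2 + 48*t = (t - 3)*(t^4 + t^3 - 16*t^2 - 16*t) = (t - 3)*(t + 4)*(t^3 - 3*t^2 - 4*t) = (t - 3)*(t + 1)*(t + 4)*(t^2 - 4*t) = t*(t - 3)*(t + 1)*(t + 4)*(t - 4)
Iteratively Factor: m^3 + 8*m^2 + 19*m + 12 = (m + 1)*(m^2 + 7*m + 12) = (m + 1)*(m + 3)*(m + 4)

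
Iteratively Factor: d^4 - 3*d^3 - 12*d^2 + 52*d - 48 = (d - 3)*(d^3 - 12*d + 16) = (d - 3)*(d + 4)*(d^2 - 4*d + 4) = (d - 3)*(d - 2)*(d + 4)*(d - 2)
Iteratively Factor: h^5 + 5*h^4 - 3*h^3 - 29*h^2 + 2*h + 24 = (h + 3)*(h^4 + 2*h^3 - 9*h^2 - 2*h + 8) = (h - 1)*(h + 3)*(h^3 + 3*h^2 - 6*h - 8) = (h - 1)*(h + 3)*(h + 4)*(h^2 - h - 2) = (h - 2)*(h - 1)*(h + 3)*(h + 4)*(h + 1)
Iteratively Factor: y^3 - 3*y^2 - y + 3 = (y - 1)*(y^2 - 2*y - 3) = (y - 3)*(y - 1)*(y + 1)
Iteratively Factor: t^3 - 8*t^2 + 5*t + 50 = (t + 2)*(t^2 - 10*t + 25) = (t - 5)*(t + 2)*(t - 5)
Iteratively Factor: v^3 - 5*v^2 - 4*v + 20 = (v + 2)*(v^2 - 7*v + 10) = (v - 5)*(v + 2)*(v - 2)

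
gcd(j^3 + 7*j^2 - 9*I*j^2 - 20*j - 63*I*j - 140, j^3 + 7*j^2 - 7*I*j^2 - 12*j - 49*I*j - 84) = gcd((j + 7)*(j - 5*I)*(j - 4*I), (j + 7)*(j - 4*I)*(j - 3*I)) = j^2 + j*(7 - 4*I) - 28*I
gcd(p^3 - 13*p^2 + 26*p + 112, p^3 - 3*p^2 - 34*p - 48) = p^2 - 6*p - 16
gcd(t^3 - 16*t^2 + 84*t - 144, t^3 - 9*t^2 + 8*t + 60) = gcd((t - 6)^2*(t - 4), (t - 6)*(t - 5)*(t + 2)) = t - 6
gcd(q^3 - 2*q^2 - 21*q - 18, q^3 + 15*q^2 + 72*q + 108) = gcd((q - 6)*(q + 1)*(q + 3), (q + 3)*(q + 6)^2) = q + 3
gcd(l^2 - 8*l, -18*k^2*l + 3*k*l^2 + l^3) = l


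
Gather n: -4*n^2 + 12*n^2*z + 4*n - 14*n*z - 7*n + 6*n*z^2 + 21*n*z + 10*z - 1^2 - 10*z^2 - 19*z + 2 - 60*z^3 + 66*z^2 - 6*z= n^2*(12*z - 4) + n*(6*z^2 + 7*z - 3) - 60*z^3 + 56*z^2 - 15*z + 1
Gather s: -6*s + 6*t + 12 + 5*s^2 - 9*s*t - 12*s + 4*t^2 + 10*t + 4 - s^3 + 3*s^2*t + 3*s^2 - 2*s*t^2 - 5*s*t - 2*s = -s^3 + s^2*(3*t + 8) + s*(-2*t^2 - 14*t - 20) + 4*t^2 + 16*t + 16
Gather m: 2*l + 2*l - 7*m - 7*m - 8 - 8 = 4*l - 14*m - 16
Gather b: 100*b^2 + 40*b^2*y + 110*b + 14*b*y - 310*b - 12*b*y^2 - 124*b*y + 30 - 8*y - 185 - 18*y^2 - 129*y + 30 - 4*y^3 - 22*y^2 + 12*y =b^2*(40*y + 100) + b*(-12*y^2 - 110*y - 200) - 4*y^3 - 40*y^2 - 125*y - 125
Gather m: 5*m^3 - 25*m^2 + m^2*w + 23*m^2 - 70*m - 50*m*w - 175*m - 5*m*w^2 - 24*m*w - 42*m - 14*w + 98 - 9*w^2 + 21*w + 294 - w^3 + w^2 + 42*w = 5*m^3 + m^2*(w - 2) + m*(-5*w^2 - 74*w - 287) - w^3 - 8*w^2 + 49*w + 392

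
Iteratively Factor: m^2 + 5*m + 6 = (m + 2)*(m + 3)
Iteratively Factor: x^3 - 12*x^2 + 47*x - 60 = (x - 4)*(x^2 - 8*x + 15) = (x - 4)*(x - 3)*(x - 5)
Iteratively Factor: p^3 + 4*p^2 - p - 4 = (p + 1)*(p^2 + 3*p - 4) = (p + 1)*(p + 4)*(p - 1)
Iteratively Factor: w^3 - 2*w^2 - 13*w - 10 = (w + 1)*(w^2 - 3*w - 10) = (w + 1)*(w + 2)*(w - 5)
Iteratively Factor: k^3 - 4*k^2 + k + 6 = (k - 2)*(k^2 - 2*k - 3) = (k - 3)*(k - 2)*(k + 1)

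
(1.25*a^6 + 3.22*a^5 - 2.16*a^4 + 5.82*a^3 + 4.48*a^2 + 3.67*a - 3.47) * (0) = 0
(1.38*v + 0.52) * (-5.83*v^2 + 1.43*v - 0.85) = -8.0454*v^3 - 1.0582*v^2 - 0.4294*v - 0.442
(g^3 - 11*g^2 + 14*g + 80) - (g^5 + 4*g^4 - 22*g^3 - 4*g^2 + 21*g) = -g^5 - 4*g^4 + 23*g^3 - 7*g^2 - 7*g + 80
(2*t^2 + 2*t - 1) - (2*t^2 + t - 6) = t + 5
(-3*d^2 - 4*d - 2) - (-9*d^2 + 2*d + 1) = 6*d^2 - 6*d - 3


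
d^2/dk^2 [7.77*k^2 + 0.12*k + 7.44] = 15.5400000000000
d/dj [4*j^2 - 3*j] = 8*j - 3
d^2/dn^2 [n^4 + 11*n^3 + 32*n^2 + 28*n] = 12*n^2 + 66*n + 64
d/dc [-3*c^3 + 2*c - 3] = 2 - 9*c^2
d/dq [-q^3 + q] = 1 - 3*q^2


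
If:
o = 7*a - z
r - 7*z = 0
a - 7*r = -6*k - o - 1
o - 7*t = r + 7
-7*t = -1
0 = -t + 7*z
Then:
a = 400/343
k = -3193/2058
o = 57/7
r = 1/7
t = 1/7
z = 1/49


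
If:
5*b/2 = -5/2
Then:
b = -1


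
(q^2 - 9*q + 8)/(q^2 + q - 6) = (q^2 - 9*q + 8)/(q^2 + q - 6)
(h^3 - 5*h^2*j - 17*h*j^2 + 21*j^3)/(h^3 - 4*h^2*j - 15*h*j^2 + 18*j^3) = (h - 7*j)/(h - 6*j)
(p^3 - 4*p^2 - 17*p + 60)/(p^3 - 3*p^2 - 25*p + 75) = (p + 4)/(p + 5)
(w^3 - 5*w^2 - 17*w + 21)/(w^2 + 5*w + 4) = (w^3 - 5*w^2 - 17*w + 21)/(w^2 + 5*w + 4)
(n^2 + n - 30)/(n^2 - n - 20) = (n + 6)/(n + 4)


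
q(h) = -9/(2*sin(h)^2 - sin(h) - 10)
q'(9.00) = -0.05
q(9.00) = 0.89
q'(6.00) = -0.20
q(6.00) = 0.94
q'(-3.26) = 0.05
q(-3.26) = 0.89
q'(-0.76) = -0.35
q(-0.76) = 1.08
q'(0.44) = 0.06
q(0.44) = 0.89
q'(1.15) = 0.11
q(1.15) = 0.97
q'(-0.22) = -0.18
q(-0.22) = 0.93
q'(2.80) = -0.03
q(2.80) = 0.89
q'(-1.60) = 0.03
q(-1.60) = 1.29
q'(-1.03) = -0.35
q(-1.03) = 1.17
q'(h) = -9*(-4*sin(h)*cos(h) + cos(h))/(2*sin(h)^2 - sin(h) - 10)^2 = 9*(4*sin(h) - 1)*cos(h)/(sin(h) + cos(2*h) + 9)^2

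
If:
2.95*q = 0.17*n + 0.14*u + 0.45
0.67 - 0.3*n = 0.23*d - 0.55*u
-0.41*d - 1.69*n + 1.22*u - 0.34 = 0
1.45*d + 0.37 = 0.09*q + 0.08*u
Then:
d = -0.39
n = -1.82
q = -0.07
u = -2.37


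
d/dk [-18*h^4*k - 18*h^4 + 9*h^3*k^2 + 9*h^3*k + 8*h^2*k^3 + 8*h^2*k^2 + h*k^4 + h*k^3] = h*(-18*h^3 + 18*h^2*k + 9*h^2 + 24*h*k^2 + 16*h*k + 4*k^3 + 3*k^2)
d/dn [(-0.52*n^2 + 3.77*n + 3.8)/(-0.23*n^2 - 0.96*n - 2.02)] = (1.3663*n^2 + 3.8488*n - 3.9674)/(0.0529*n^4 + 0.4416*n^3 + 1.8508*n^2 + 3.8784*n + 4.0804)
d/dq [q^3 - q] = 3*q^2 - 1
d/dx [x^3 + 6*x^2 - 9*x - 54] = 3*x^2 + 12*x - 9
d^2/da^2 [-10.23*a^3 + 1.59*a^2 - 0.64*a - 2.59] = 3.18 - 61.38*a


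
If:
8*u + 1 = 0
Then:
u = -1/8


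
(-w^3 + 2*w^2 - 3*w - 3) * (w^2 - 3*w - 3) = -w^5 + 5*w^4 - 6*w^3 + 18*w + 9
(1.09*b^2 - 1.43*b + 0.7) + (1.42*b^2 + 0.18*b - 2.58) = 2.51*b^2 - 1.25*b - 1.88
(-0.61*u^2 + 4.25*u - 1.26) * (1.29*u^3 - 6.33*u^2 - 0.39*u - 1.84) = -0.7869*u^5 + 9.3438*u^4 - 28.29*u^3 + 7.4407*u^2 - 7.3286*u + 2.3184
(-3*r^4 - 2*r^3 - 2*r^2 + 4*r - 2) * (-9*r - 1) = 27*r^5 + 21*r^4 + 20*r^3 - 34*r^2 + 14*r + 2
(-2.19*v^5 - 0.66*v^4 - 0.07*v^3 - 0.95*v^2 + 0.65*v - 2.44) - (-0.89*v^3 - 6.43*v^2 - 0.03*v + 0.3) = -2.19*v^5 - 0.66*v^4 + 0.82*v^3 + 5.48*v^2 + 0.68*v - 2.74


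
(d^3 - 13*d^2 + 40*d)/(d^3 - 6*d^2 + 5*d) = (d - 8)/(d - 1)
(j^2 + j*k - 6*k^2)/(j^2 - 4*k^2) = (j + 3*k)/(j + 2*k)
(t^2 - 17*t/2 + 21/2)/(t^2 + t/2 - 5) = (2*t^2 - 17*t + 21)/(2*t^2 + t - 10)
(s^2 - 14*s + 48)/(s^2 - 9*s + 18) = (s - 8)/(s - 3)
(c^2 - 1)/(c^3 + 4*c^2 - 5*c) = (c + 1)/(c*(c + 5))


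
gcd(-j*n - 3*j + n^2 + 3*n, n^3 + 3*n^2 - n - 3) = n + 3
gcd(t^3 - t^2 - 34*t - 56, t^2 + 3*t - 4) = t + 4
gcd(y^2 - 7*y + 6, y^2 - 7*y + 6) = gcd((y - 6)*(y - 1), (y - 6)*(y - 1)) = y^2 - 7*y + 6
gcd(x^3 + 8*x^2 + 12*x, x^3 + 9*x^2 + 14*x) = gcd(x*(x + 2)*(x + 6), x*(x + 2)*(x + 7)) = x^2 + 2*x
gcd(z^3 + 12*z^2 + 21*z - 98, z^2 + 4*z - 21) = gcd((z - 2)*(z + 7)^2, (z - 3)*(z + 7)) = z + 7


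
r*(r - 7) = r^2 - 7*r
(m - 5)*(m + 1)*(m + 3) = m^3 - m^2 - 17*m - 15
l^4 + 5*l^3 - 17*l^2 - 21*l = l*(l - 3)*(l + 1)*(l + 7)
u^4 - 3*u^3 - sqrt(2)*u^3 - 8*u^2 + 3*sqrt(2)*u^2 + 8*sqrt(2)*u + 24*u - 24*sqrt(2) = (u - 3)*(u - 2*sqrt(2))*(u - sqrt(2))*(u + 2*sqrt(2))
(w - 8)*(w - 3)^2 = w^3 - 14*w^2 + 57*w - 72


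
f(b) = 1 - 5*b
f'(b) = -5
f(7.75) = -37.75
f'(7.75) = -5.00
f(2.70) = -12.50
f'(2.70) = -5.00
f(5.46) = -26.30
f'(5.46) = -5.00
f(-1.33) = 7.65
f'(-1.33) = -5.00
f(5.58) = -26.90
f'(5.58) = -5.00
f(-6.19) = 31.95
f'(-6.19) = -5.00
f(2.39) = -10.95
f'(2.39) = -5.00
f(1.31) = -5.55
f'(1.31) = -5.00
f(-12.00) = 61.00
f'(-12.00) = -5.00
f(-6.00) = 31.00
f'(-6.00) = -5.00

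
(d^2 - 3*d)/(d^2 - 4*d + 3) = d/(d - 1)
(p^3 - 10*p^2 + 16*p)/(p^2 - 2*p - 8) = p*(-p^2 + 10*p - 16)/(-p^2 + 2*p + 8)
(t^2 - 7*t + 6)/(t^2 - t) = (t - 6)/t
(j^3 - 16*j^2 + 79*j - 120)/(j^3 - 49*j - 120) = (j^2 - 8*j + 15)/(j^2 + 8*j + 15)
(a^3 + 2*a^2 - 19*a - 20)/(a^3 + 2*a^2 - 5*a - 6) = (a^2 + a - 20)/(a^2 + a - 6)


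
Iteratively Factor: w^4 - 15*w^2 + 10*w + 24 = (w + 4)*(w^3 - 4*w^2 + w + 6) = (w - 3)*(w + 4)*(w^2 - w - 2) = (w - 3)*(w - 2)*(w + 4)*(w + 1)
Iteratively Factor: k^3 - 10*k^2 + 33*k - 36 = (k - 3)*(k^2 - 7*k + 12) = (k - 4)*(k - 3)*(k - 3)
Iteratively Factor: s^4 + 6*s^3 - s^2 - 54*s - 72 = (s - 3)*(s^3 + 9*s^2 + 26*s + 24) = (s - 3)*(s + 4)*(s^2 + 5*s + 6) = (s - 3)*(s + 3)*(s + 4)*(s + 2)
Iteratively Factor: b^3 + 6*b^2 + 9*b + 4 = (b + 4)*(b^2 + 2*b + 1) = (b + 1)*(b + 4)*(b + 1)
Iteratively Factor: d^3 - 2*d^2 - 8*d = (d)*(d^2 - 2*d - 8) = d*(d + 2)*(d - 4)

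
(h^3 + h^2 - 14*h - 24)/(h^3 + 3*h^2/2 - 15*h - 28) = 2*(h + 3)/(2*h + 7)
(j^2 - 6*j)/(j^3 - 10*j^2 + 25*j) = (j - 6)/(j^2 - 10*j + 25)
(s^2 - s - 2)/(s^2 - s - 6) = (-s^2 + s + 2)/(-s^2 + s + 6)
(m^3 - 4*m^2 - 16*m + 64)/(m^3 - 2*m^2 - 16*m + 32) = (m - 4)/(m - 2)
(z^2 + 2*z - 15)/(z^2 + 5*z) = (z - 3)/z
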